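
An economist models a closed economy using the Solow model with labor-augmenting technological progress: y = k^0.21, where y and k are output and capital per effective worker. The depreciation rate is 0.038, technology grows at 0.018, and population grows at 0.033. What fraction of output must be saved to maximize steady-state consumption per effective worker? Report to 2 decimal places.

Break-even investment rate: n + g + δ = 0.033 + 0.018 + 0.038 = 0.089.
At the golden rule MPK = n+g+δ, and in any Cobb-Douglas steady state s = (n+g+δ)·k/y = MPK·k/y = capital's share 0.21.

s_gold = 0.21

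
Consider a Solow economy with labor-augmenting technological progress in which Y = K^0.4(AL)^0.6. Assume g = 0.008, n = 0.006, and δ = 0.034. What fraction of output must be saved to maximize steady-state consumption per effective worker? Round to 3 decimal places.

n + g + δ = 0.006 + 0.008 + 0.034 = 0.048.
At the golden rule MPK = n+g+δ, and in any Cobb-Douglas steady state s = (n+g+δ)·k/y = MPK·k/y = capital's share 0.4.

s_gold = 0.400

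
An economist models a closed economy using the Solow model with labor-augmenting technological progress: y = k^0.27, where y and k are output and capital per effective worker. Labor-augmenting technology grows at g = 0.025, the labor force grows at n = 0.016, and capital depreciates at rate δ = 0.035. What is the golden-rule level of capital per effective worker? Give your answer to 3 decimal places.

n + g + δ = 0.016 + 0.025 + 0.035 = 0.076.
Maximizing c = f(k) − (n+g+δ)·k gives f'(k) = n+g+δ, i.e. 0.27·k^(0.27−1) = 0.076, so k_gold = (0.27/0.076)^(1/0.73) ≈ 5.6778.

k_gold ≈ 5.678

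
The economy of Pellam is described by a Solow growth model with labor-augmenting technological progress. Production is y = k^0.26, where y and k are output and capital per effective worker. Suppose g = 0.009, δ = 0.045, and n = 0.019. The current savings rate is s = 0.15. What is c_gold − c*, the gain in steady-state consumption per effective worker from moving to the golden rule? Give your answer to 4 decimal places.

Capital per effective worker breaks even when investment replaces (n + g + δ)·k; here n + g + δ = 0.073.
Current steady state (s = 0.15): k* = (0.15/0.073)^(1/0.74) ≈ 2.6464, y* = 2.6464^0.26 ≈ 1.2879, c* = (1−0.15)·1.2879 ≈ 1.0947.
At the golden rule the marginal product of capital equals n+g+δ: 0.26·k^(0.26−1) = 0.073. Solving, k_gold = (0.26/0.073)^(1/0.74) ≈ 5.5651.
y_gold = 5.5651^0.26 ≈ 1.5625, c_gold = y_gold − 0.073·k_gold ≈ 1.1563.
Gain: Δc = 1.1563 − 1.0947 ≈ 0.0615.

Δc ≈ 0.0615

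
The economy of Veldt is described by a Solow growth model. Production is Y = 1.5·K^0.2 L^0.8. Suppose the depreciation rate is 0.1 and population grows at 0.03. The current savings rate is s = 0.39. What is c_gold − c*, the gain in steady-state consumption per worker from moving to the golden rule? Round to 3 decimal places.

Break-even investment rate: n + δ = 0.03 + 0.1 = 0.13.
Current steady state (s = 0.39): k* = (0.39·1.5/0.13)^(1/0.8) ≈ 6.5541, y* = 1.5·6.5541^0.2 ≈ 2.1847, c* = (1−0.39)·2.1847 ≈ 1.3327.
Golden rule sets MPK = n+δ: 0.2·1.5·k^(0.2−1) = 0.13, so k_gold = (0.2·1.5/0.13)^(1/0.8) ≈ 2.8443.
y_gold = 1.5·2.8443^0.2 ≈ 1.8488, c_gold = y_gold − 0.13·k_gold ≈ 1.4790.
Gain: Δc = 1.4790 − 1.3327 ≈ 0.1464.

Δc ≈ 0.146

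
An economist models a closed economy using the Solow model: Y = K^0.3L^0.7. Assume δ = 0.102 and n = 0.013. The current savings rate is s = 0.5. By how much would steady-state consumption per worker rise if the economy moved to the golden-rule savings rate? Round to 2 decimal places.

The effective depreciation rate is n + δ = 0.013 + 0.102 = 0.115.
Current steady state (s = 0.5): k* = (0.5/0.115)^(1/0.7) ≈ 8.1624, y* = 8.1624^0.3 ≈ 1.8773, c* = (1−0.5)·1.8773 ≈ 0.9387.
Maximizing c = f(k) − (n+δ)·k gives f'(k) = n+δ, i.e. 0.3·k^(0.3−1) = 0.115, so k_gold = (0.3/0.115)^(1/0.7) ≈ 3.9345.
y_gold = 3.9345^0.3 ≈ 1.5082, c_gold = y_gold − 0.115·k_gold ≈ 1.0558.
Gain: Δc = 1.0558 − 0.9387 ≈ 0.1171.

Δc ≈ 0.12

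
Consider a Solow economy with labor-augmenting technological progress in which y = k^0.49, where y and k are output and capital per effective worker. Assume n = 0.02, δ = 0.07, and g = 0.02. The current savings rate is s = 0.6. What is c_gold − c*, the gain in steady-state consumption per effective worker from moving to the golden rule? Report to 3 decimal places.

The effective depreciation rate is n + g + δ = 0.02 + 0.02 + 0.07 = 0.11.
Current steady state (s = 0.6): k* = (0.6/0.11)^(1/0.51) ≈ 27.8371, y* = 27.8371^0.49 ≈ 5.1035, c* = (1−0.6)·5.1035 ≈ 2.0414.
Maximizing c = f(k) − (n+g+δ)·k gives f'(k) = n+g+δ, i.e. 0.49·k^(0.49−1) = 0.11, so k_gold = (0.49/0.11)^(1/0.51) ≈ 18.7139.
y_gold = 18.7139^0.49 ≈ 4.2011, c_gold = y_gold − 0.11·k_gold ≈ 2.1425.
Gain: Δc = 2.1425 − 2.0414 ≈ 0.1012.

Δc ≈ 0.101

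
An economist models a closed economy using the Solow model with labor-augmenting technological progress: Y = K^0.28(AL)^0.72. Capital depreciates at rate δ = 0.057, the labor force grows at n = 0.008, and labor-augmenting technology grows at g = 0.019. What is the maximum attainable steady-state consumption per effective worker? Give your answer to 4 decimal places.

n + g + δ = 0.008 + 0.019 + 0.057 = 0.084.
Maximizing c = f(k) − (n+g+δ)·k gives f'(k) = n+g+δ, i.e. 0.28·k^(0.28−1) = 0.084, so k_gold = (0.28/0.084)^(1/0.72) ≈ 5.3238.
y_gold = 5.3238^0.28 ≈ 1.5971.
c_gold = y_gold − (n+g+δ)·k_gold = 1.5971 − 0.084·5.3238 ≈ 1.1499.

c_gold ≈ 1.1499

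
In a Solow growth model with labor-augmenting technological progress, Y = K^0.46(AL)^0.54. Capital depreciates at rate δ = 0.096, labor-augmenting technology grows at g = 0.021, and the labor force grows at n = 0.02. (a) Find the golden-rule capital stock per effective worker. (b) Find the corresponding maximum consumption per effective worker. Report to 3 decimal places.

(a) k_gold ≈ 9.422; (b) c_gold ≈ 1.515

n + g + δ = 0.02 + 0.021 + 0.096 = 0.137.
Maximizing c = f(k) − (n+g+δ)·k gives f'(k) = n+g+δ, i.e. 0.46·k^(0.46−1) = 0.137, so k_gold = (0.46/0.137)^(1/0.54) ≈ 9.4220.
y_gold = 9.4220^0.46 ≈ 2.8061; c_gold = y_gold − 0.137·k_gold ≈ 1.5153.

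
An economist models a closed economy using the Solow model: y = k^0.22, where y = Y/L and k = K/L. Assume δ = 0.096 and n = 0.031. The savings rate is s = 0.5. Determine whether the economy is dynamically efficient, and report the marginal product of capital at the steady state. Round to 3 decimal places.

dynamically inefficient; MPK ≈ 0.056

n + δ = 0.031 + 0.096 = 0.127.
Steady-state k*: s·k^0.22 = 0.127·k gives k* = (0.5/0.127)^(1/0.78) ≈ 5.7947.
MPK = 0.22·5.7947^(-0.78) ≈ 0.0559.
MPK < n+δ = 0.127, so the economy is dynamically inefficient (over-saving).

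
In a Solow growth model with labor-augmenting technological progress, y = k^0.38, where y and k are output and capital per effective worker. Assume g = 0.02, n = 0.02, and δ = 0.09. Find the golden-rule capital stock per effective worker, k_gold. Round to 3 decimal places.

Capital per effective worker breaks even when investment replaces (n + g + δ)·k; here n + g + δ = 0.13.
Setting f'(k) = n+g+δ gives 0.38·k^(0.38−1) = 0.13, hence k_gold = (0.38/0.13)^(1/0.62) ≈ 5.6410.

k_gold ≈ 5.641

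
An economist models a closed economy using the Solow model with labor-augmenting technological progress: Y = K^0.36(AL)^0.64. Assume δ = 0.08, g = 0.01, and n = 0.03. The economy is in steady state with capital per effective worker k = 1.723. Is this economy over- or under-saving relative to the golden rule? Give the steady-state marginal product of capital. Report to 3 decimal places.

under-saving; MPK ≈ 0.254

The effective depreciation rate is n + g + δ = 0.03 + 0.01 + 0.08 = 0.12.
MPK = 0.36·k^(0.36−1) = 0.36·1.723^(-0.64) ≈ 0.2541.
MPK > 0.12, so the economy is dynamically efficient (under-saving).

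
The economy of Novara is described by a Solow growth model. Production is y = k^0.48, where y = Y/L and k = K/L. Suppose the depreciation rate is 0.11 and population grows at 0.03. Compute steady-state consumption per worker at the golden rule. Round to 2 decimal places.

c_gold ≈ 1.62

Break-even investment rate: n + δ = 0.03 + 0.11 = 0.14.
At the golden rule the marginal product of capital equals n+δ: 0.48·k^(0.48−1) = 0.14. Solving, k_gold = (0.48/0.14)^(1/0.52) ≈ 10.6921.
y_gold = 10.6921^0.48 ≈ 3.1185.
c_gold = y_gold − (n+δ)·k_gold = 3.1185 − 0.14·10.6921 ≈ 1.6216.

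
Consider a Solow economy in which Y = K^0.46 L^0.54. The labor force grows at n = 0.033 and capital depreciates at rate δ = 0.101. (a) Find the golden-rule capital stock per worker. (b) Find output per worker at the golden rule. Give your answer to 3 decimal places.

(a) k_gold ≈ 9.816; (b) y_gold ≈ 2.860

Break-even investment rate: n + δ = 0.033 + 0.101 = 0.134.
Maximizing c = f(k) − (n+δ)·k gives f'(k) = n+δ, i.e. 0.46·k^(0.46−1) = 0.134, so k_gold = (0.46/0.134)^(1/0.54) ≈ 9.8164.
y_gold = 9.8164^0.46 ≈ 2.8595.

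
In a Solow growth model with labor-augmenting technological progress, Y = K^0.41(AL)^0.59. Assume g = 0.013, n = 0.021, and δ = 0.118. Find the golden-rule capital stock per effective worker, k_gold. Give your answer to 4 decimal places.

k_gold ≈ 5.3754

The effective depreciation rate is n + g + δ = 0.021 + 0.013 + 0.118 = 0.152.
Maximizing c = f(k) − (n+g+δ)·k gives f'(k) = n+g+δ, i.e. 0.41·k^(0.41−1) = 0.152, so k_gold = (0.41/0.152)^(1/0.59) ≈ 5.3754.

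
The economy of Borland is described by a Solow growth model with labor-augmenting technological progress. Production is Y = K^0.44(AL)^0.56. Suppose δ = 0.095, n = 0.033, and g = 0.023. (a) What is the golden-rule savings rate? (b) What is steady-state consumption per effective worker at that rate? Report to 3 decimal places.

The effective depreciation rate is n + g + δ = 0.033 + 0.023 + 0.095 = 0.151.
For Cobb-Douglas, s_gold equals capital's share: s_gold = 0.44.
Golden rule sets MPK = n+g+δ: 0.44·k^(0.44−1) = 0.151, so k_gold = (0.44/0.151)^(1/0.56) ≈ 6.7518.
y_gold = 6.7518^0.44 ≈ 2.3171; c_gold = (1−0.44)·y_gold ≈ 1.2976.

(a) s_gold = 0.440; (b) c_gold ≈ 1.298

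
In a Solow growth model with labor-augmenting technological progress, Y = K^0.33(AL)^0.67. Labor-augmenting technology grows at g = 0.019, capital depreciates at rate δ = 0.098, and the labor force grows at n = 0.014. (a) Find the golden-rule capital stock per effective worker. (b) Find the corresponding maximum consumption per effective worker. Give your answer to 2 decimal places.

(a) k_gold ≈ 3.97; (b) c_gold ≈ 1.06

Break-even investment rate: n + g + δ = 0.014 + 0.019 + 0.098 = 0.131.
Maximizing c = f(k) − (n+g+δ)·k gives f'(k) = n+g+δ, i.e. 0.33·k^(0.33−1) = 0.131, so k_gold = (0.33/0.131)^(1/0.67) ≈ 3.9707.
y_gold = 3.9707^0.33 ≈ 1.5763; c_gold = y_gold − 0.131·k_gold ≈ 1.0561.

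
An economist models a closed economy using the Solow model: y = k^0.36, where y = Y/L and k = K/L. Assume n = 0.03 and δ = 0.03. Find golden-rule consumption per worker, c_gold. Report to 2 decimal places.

Capital per worker breaks even when investment replaces (n + δ)·k; here n + δ = 0.06.
Golden rule sets MPK = n+δ: 0.36·k^(0.36−1) = 0.06, so k_gold = (0.36/0.06)^(1/0.64) ≈ 16.4385.
y_gold = 16.4385^0.36 ≈ 2.7397.
c_gold = y_gold − (n+δ)·k_gold = 2.7397 − 0.06·16.4385 ≈ 1.7534.

c_gold ≈ 1.75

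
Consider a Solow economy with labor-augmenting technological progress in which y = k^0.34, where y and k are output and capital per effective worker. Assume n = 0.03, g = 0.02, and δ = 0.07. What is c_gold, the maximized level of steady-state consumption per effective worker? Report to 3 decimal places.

c_gold ≈ 1.129

n + g + δ = 0.03 + 0.02 + 0.07 = 0.12.
Golden rule sets MPK = n+g+δ: 0.34·k^(0.34−1) = 0.12, so k_gold = (0.34/0.12)^(1/0.66) ≈ 4.8451.
y_gold = 4.8451^0.34 ≈ 1.7100.
c_gold = y_gold − (n+g+δ)·k_gold = 1.7100 − 0.12·4.8451 ≈ 1.1286.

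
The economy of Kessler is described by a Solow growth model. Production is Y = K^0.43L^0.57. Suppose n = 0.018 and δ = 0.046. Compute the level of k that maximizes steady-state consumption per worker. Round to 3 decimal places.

k_gold ≈ 28.274

n + δ = 0.018 + 0.046 = 0.064.
Golden rule sets MPK = n+δ: 0.43·k^(0.43−1) = 0.064, so k_gold = (0.43/0.064)^(1/0.57) ≈ 28.2737.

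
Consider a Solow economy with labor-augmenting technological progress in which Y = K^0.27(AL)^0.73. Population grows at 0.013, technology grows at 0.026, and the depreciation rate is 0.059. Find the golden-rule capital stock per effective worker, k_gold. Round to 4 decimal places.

k_gold ≈ 4.0080

Break-even investment rate: n + g + δ = 0.013 + 0.026 + 0.059 = 0.098.
At the golden rule the marginal product of capital equals n+g+δ: 0.27·k^(0.27−1) = 0.098. Solving, k_gold = (0.27/0.098)^(1/0.73) ≈ 4.0080.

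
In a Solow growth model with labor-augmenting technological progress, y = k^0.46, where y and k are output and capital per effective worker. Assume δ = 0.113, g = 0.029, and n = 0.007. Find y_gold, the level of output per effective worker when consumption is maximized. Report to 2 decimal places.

y_gold ≈ 2.61

n + g + δ = 0.007 + 0.029 + 0.113 = 0.149.
Golden rule sets MPK = n+g+δ: 0.46·k^(0.46−1) = 0.149, so k_gold = (0.46/0.149)^(1/0.54) ≈ 8.0652.
Output: y_gold = k_gold^0.46 = 8.0652^0.46 ≈ 2.6124.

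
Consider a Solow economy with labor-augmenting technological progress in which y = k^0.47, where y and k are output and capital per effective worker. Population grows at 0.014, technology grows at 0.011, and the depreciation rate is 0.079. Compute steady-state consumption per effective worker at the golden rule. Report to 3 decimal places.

c_gold ≈ 2.019

Capital per effective worker breaks even when investment replaces (n + g + δ)·k; here n + g + δ = 0.104.
Setting f'(k) = n+g+δ gives 0.47·k^(0.47−1) = 0.104, hence k_gold = (0.47/0.104)^(1/0.53) ≈ 17.2175.
y_gold = 17.2175^0.47 ≈ 3.8098.
c_gold = y_gold − (n+g+δ)·k_gold = 3.8098 − 0.104·17.2175 ≈ 2.0192.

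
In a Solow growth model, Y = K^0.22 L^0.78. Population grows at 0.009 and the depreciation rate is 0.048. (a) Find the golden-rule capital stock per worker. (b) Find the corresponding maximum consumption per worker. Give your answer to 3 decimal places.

(a) k_gold ≈ 5.649; (b) c_gold ≈ 1.142

Capital per worker breaks even when investment replaces (n + δ)·k; here n + δ = 0.057.
Maximizing c = f(k) − (n+δ)·k gives f'(k) = n+δ, i.e. 0.22·k^(0.22−1) = 0.057, so k_gold = (0.22/0.057)^(1/0.78) ≈ 5.6492.
y_gold = 5.6492^0.22 ≈ 1.4636; c_gold = y_gold − 0.057·k_gold ≈ 1.1416.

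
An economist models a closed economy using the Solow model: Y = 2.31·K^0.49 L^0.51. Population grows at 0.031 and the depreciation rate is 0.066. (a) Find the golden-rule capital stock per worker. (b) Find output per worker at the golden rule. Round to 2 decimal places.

(a) k_gold ≈ 123.66; (b) y_gold ≈ 24.48

Capital per worker breaks even when investment replaces (n + δ)·k; here n + δ = 0.097.
Golden rule sets MPK = n+δ: 0.49·2.31·k^(0.49−1) = 0.097, so k_gold = (0.49·2.31/0.097)^(1/0.51) ≈ 123.6597.
y_gold = 2.31·123.6597^0.49 ≈ 24.4796.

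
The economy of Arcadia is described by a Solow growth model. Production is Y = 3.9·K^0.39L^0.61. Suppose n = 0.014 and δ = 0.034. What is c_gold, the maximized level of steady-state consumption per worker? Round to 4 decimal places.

The effective depreciation rate is n + δ = 0.014 + 0.034 = 0.048.
Maximizing c = f(k) − (n+δ)·k gives f'(k) = n+δ, i.e. 0.39·3.9·k^(0.39−1) = 0.048, so k_gold = (0.39·3.9/0.048)^(1/0.61) ≈ 288.7168.
y_gold = 3.9·288.7168^0.39 ≈ 35.5344.
c_gold = y_gold − (n+δ)·k_gold = 35.5344 − 0.048·288.7168 ≈ 21.6760.

c_gold ≈ 21.6760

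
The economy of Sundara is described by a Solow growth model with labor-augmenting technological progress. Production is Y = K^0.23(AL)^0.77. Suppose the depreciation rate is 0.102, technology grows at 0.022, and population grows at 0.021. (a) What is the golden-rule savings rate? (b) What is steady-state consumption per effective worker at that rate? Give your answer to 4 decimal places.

n + g + δ = 0.021 + 0.022 + 0.102 = 0.145.
For Cobb-Douglas, s_gold equals capital's share: s_gold = 0.23.
Maximizing c = f(k) − (n+g+δ)·k gives f'(k) = n+g+δ, i.e. 0.23·k^(0.23−1) = 0.145, so k_gold = (0.23/0.145)^(1/0.77) ≈ 1.8206.
y_gold = 1.8206^0.23 ≈ 1.1478; c_gold = (1−0.23)·y_gold ≈ 0.8838.

(a) s_gold = 0.2300; (b) c_gold ≈ 0.8838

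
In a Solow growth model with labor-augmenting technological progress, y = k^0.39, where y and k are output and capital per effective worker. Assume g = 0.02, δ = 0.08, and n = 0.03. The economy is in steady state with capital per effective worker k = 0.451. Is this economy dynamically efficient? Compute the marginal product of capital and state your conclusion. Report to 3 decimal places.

n + g + δ = 0.03 + 0.02 + 0.08 = 0.13.
MPK = 0.39·k^(0.39−1) = 0.39·0.451^(-0.61) ≈ 0.6339.
MPK > 0.13, so the economy is dynamically efficient (under-saving).

dynamically efficient; MPK ≈ 0.634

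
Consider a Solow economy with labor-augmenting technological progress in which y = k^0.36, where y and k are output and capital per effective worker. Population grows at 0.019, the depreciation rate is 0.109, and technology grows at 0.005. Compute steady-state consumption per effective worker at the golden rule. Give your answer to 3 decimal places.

Capital per effective worker breaks even when investment replaces (n + g + δ)·k; here n + g + δ = 0.133.
Maximizing c = f(k) − (n+g+δ)·k gives f'(k) = n+g+δ, i.e. 0.36·k^(0.36−1) = 0.133, so k_gold = (0.36/0.133)^(1/0.64) ≈ 4.7392.
y_gold = 4.7392^0.36 ≈ 1.7509.
c_gold = y_gold − (n+g+δ)·k_gold = 1.7509 − 0.133·4.7392 ≈ 1.1206.

c_gold ≈ 1.121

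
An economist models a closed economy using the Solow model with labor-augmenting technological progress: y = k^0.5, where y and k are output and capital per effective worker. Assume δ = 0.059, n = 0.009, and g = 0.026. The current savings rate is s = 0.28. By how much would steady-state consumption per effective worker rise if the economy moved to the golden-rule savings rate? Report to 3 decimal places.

Δc ≈ 0.515

Capital per effective worker breaks even when investment replaces (n + g + δ)·k; here n + g + δ = 0.094.
Current steady state (s = 0.28): k* = (0.28/0.094)^(1/0.5) ≈ 8.8728, y* = 8.8728^0.5 ≈ 2.9787, c* = (1−0.28)·2.9787 ≈ 2.1447.
Golden rule sets MPK = n+g+δ: 0.5·k^(0.5−1) = 0.094, so k_gold = (0.5/0.094)^(1/0.5) ≈ 28.2933.
y_gold = 28.2933^0.5 ≈ 5.3191, c_gold = y_gold − 0.094·k_gold ≈ 2.6596.
Gain: Δc = 2.6596 − 2.1447 ≈ 0.5149.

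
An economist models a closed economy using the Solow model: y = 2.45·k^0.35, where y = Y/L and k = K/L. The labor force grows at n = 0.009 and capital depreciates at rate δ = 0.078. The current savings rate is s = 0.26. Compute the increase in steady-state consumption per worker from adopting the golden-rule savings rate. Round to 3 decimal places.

Break-even investment rate: n + δ = 0.009 + 0.078 = 0.087.
Current steady state (s = 0.26): k* = (0.26·2.45/0.087)^(1/0.65) ≈ 21.3887, y* = 2.45·21.3887^0.35 ≈ 7.1570, c* = (1−0.26)·7.1570 ≈ 5.2962.
Golden rule sets MPK = n+δ: 0.35·2.45·k^(0.35−1) = 0.087, so k_gold = (0.35·2.45/0.087)^(1/0.65) ≈ 33.7903.
y_gold = 2.45·33.7903^0.35 ≈ 8.3993, c_gold = y_gold − 0.087·k_gold ≈ 5.4595.
Gain: Δc = 5.4595 − 5.2962 ≈ 0.1634.

Δc ≈ 0.163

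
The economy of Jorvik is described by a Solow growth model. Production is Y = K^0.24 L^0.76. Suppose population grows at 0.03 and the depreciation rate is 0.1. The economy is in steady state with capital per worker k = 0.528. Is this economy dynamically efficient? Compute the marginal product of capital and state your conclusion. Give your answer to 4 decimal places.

n + δ = 0.03 + 0.1 = 0.13.
MPK = 0.24·k^(0.24−1) = 0.24·0.528^(-0.76) ≈ 0.3900.
MPK > 0.13, so the economy is dynamically efficient (under-saving).

dynamically efficient; MPK ≈ 0.3900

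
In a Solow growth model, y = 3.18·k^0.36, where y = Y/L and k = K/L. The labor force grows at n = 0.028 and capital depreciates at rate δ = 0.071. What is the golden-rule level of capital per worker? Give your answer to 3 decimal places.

k_gold ≈ 45.823

The effective depreciation rate is n + δ = 0.028 + 0.071 = 0.099.
Maximizing c = f(k) − (n+δ)·k gives f'(k) = n+δ, i.e. 0.36·3.18·k^(0.36−1) = 0.099, so k_gold = (0.36·3.18/0.099)^(1/0.64) ≈ 45.8232.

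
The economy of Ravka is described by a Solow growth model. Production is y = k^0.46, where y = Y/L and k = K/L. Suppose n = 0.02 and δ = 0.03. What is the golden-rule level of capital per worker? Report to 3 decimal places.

k_gold ≈ 60.925

Capital per worker breaks even when investment replaces (n + δ)·k; here n + δ = 0.05.
Setting f'(k) = n+δ gives 0.46·k^(0.46−1) = 0.05, hence k_gold = (0.46/0.05)^(1/0.54) ≈ 60.9245.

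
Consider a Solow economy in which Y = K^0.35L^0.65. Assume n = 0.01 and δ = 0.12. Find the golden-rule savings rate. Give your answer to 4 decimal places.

s_gold = 0.3500

Capital per worker breaks even when investment replaces (n + δ)·k; here n + δ = 0.13.
At the golden rule MPK = n+δ, and in any Cobb-Douglas steady state s = (n+δ)·k/y = MPK·k/y = capital's share 0.35.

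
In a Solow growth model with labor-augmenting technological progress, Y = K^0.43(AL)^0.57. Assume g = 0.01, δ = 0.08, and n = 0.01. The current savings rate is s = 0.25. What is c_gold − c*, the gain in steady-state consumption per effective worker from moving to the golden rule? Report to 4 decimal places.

n + g + δ = 0.01 + 0.01 + 0.08 = 0.1.
Current steady state (s = 0.25): k* = (0.25/0.1)^(1/0.57) ≈ 4.9905, y* = 4.9905^0.43 ≈ 1.9962, c* = (1−0.25)·1.9962 ≈ 1.4971.
Setting f'(k) = n+g+δ gives 0.43·k^(0.43−1) = 0.1, hence k_gold = (0.43/0.1)^(1/0.57) ≈ 12.9225.
y_gold = 12.9225^0.43 ≈ 3.0052, c_gold = y_gold − 0.1·k_gold ≈ 1.7130.
Gain: Δc = 1.7130 − 1.4971 ≈ 0.2159.

Δc ≈ 0.2159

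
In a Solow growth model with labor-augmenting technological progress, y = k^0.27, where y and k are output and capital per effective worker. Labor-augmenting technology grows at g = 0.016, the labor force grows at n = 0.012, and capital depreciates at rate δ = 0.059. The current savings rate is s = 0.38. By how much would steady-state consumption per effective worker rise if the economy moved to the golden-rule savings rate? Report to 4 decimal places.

Δc ≈ 0.0402

n + g + δ = 0.012 + 0.016 + 0.059 = 0.087.
Current steady state (s = 0.38): k* = (0.38/0.087)^(1/0.73) ≈ 7.5348, y* = 7.5348^0.27 ≈ 1.7251, c* = (1−0.38)·1.7251 ≈ 1.0696.
At the golden rule the marginal product of capital equals n+g+δ: 0.27·k^(0.27−1) = 0.087. Solving, k_gold = (0.27/0.087)^(1/0.73) ≈ 4.7180.
y_gold = 4.7180^0.27 ≈ 1.5203, c_gold = y_gold − 0.087·k_gold ≈ 1.1098.
Gain: Δc = 1.1098 − 1.0696 ≈ 0.0402.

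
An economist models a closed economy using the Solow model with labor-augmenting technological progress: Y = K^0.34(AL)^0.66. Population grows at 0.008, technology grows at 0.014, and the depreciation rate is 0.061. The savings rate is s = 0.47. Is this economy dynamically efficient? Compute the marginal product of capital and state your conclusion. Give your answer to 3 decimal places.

Break-even investment rate: n + g + δ = 0.008 + 0.014 + 0.061 = 0.083.
Steady-state k*: s·k^0.34 = 0.083·k gives k* = (0.47/0.083)^(1/0.66) ≈ 13.8337.
MPK = 0.34·13.8337^(-0.66) ≈ 0.0600.
MPK < n+g+δ = 0.083, so the economy is dynamically inefficient (over-saving).

dynamically inefficient; MPK ≈ 0.060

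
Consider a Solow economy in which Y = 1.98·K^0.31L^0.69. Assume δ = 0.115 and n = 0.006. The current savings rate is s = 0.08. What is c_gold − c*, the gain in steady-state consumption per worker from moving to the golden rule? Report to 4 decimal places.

n + δ = 0.006 + 0.115 = 0.121.
Current steady state (s = 0.08): k* = (0.08·1.98/0.121)^(1/0.69) ≈ 1.4775, y* = 1.98·1.4775^0.31 ≈ 2.2347, c* = (1−0.08)·2.2347 ≈ 2.0559.
Golden rule sets MPK = n+δ: 0.31·1.98·k^(0.31−1) = 0.121, so k_gold = (0.31·1.98/0.121)^(1/0.69) ≈ 10.5218.
y_gold = 1.98·10.5218^0.31 ≈ 4.1069, c_gold = y_gold − 0.121·k_gold ≈ 2.8338.
Gain: Δc = 2.8338 − 2.0559 ≈ 0.7778.

Δc ≈ 0.7778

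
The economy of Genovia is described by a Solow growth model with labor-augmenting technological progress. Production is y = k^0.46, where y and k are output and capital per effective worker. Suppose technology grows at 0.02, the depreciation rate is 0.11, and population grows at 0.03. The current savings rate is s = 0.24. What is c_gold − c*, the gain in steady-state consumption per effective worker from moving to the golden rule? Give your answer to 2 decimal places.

Break-even investment rate: n + g + δ = 0.03 + 0.02 + 0.11 = 0.16.
Current steady state (s = 0.24): k* = (0.24/0.16)^(1/0.54) ≈ 2.1188, y* = 2.1188^0.46 ≈ 1.4125, c* = (1−0.24)·1.4125 ≈ 1.0735.
At the golden rule the marginal product of capital equals n+g+δ: 0.46·k^(0.46−1) = 0.16. Solving, k_gold = (0.46/0.16)^(1/0.54) ≈ 7.0685.
y_gold = 7.0685^0.46 ≈ 2.4586, c_gold = y_gold − 0.16·k_gold ≈ 1.3277.
Gain: Δc = 1.3277 − 1.0735 ≈ 0.2541.

Δc ≈ 0.25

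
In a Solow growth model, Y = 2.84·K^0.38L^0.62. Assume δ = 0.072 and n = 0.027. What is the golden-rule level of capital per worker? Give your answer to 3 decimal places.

Capital per worker breaks even when investment replaces (n + δ)·k; here n + δ = 0.099.
Setting f'(k) = n+δ gives 0.38·2.84·k^(0.38−1) = 0.099, hence k_gold = (0.38·2.84/0.099)^(1/0.62) ≈ 47.1339.

k_gold ≈ 47.134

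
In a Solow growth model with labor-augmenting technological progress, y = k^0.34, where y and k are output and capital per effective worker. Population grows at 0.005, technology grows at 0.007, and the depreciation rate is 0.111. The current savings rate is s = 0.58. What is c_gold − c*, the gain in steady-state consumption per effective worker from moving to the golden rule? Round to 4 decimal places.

Δc ≈ 0.1806

n + g + δ = 0.005 + 0.007 + 0.111 = 0.123.
Current steady state (s = 0.58): k* = (0.58/0.123)^(1/0.66) ≈ 10.4831, y* = 10.4831^0.34 ≈ 2.2231, c* = (1−0.58)·2.2231 ≈ 0.9337.
At the golden rule the marginal product of capital equals n+g+δ: 0.34·k^(0.34−1) = 0.123. Solving, k_gold = (0.34/0.123)^(1/0.66) ≈ 4.6671.
y_gold = 4.6671^0.34 ≈ 1.6884, c_gold = y_gold − 0.123·k_gold ≈ 1.1143.
Gain: Δc = 1.1143 − 0.9337 ≈ 0.1806.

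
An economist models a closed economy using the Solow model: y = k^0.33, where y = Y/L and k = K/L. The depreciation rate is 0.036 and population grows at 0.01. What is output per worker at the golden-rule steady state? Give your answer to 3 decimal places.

n + δ = 0.01 + 0.036 = 0.046.
Maximizing c = f(k) − (n+δ)·k gives f'(k) = n+δ, i.e. 0.33·k^(0.33−1) = 0.046, so k_gold = (0.33/0.046)^(1/0.67) ≈ 18.9342.
Output: y_gold = k_gold^0.33 = 18.9342^0.33 ≈ 2.6393.

y_gold ≈ 2.639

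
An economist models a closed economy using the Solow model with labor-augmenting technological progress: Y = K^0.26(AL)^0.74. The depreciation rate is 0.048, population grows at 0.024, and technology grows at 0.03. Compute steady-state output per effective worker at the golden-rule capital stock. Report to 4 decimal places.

n + g + δ = 0.024 + 0.03 + 0.048 = 0.102.
Maximizing c = f(k) − (n+g+δ)·k gives f'(k) = n+g+δ, i.e. 0.26·k^(0.26−1) = 0.102, so k_gold = (0.26/0.102)^(1/0.74) ≈ 3.5412.
Output: y_gold = k_gold^0.26 = 3.5412^0.26 ≈ 1.3892.

y_gold ≈ 1.3892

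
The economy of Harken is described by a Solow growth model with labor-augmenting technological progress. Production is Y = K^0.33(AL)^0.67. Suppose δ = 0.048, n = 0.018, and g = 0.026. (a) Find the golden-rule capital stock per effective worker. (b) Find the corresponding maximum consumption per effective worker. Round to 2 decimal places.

The effective depreciation rate is n + g + δ = 0.018 + 0.026 + 0.048 = 0.092.
Maximizing c = f(k) − (n+g+δ)·k gives f'(k) = n+g+δ, i.e. 0.33·k^(0.33−1) = 0.092, so k_gold = (0.33/0.092)^(1/0.67) ≈ 6.7290.
y_gold = 6.7290^0.33 ≈ 1.8760; c_gold = y_gold − 0.092·k_gold ≈ 1.2569.

(a) k_gold ≈ 6.73; (b) c_gold ≈ 1.26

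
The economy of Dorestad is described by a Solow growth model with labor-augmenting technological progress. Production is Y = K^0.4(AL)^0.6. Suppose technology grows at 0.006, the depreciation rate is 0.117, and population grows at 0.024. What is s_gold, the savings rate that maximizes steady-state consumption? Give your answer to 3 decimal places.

s_gold = 0.400

n + g + δ = 0.024 + 0.006 + 0.117 = 0.147.
At the golden rule MPK = n+g+δ, and in any Cobb-Douglas steady state s = (n+g+δ)·k/y = MPK·k/y = capital's share 0.4.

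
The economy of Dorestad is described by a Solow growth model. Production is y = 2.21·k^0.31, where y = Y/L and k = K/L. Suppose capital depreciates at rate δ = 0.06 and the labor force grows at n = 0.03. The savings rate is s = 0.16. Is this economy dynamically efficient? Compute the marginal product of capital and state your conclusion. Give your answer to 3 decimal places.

dynamically efficient; MPK ≈ 0.174

Break-even investment rate: n + δ = 0.03 + 0.06 = 0.09.
Steady-state k*: s·A·k^0.31 = 0.09·k gives k* = (0.16·2.21/0.09)^(1/0.69) ≈ 7.2654.
MPK = 0.31·2.21·7.2654^(-0.69) ≈ 0.1744.
MPK > n+δ = 0.09, so the economy is dynamically efficient (under-saving).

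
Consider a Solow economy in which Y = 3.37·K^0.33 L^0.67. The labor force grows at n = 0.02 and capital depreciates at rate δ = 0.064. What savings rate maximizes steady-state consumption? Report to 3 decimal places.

s_gold = 0.330

Break-even investment rate: n + δ = 0.02 + 0.064 = 0.084.
At the golden rule MPK = n+δ, and in any Cobb-Douglas steady state s = (n+δ)·k/y = MPK·k/y = capital's share 0.33.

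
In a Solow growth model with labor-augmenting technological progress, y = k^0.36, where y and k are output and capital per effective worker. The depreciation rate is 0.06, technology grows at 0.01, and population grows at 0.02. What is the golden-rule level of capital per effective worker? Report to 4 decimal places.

n + g + δ = 0.02 + 0.01 + 0.06 = 0.09.
Golden rule sets MPK = n+g+δ: 0.36·k^(0.36−1) = 0.09, so k_gold = (0.36/0.09)^(1/0.64) ≈ 8.7241.

k_gold ≈ 8.7241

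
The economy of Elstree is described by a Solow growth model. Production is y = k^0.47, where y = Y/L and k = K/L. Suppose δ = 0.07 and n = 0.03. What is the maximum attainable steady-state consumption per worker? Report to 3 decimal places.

The effective depreciation rate is n + δ = 0.03 + 0.07 = 0.1.
Golden rule sets MPK = n+δ: 0.47·k^(0.47−1) = 0.1, so k_gold = (0.47/0.1)^(1/0.53) ≈ 18.5400.
y_gold = 18.5400^0.47 ≈ 3.9447.
c_gold = y_gold − (n+δ)·k_gold = 3.9447 − 0.1·18.5400 ≈ 2.0907.

c_gold ≈ 2.091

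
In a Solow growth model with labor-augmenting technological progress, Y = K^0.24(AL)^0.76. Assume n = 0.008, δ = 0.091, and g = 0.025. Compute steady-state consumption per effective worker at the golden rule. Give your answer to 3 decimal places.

Capital per effective worker breaks even when investment replaces (n + g + δ)·k; here n + g + δ = 0.124.
Maximizing c = f(k) − (n+g+δ)·k gives f'(k) = n+g+δ, i.e. 0.24·k^(0.24−1) = 0.124, so k_gold = (0.24/0.124)^(1/0.76) ≈ 2.3843.
y_gold = 2.3843^0.24 ≈ 1.2319.
c_gold = y_gold − (n+g+δ)·k_gold = 1.2319 − 0.124·2.3843 ≈ 0.9362.

c_gold ≈ 0.936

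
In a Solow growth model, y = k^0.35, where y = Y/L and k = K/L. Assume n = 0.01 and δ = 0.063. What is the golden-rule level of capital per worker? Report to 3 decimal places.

k_gold ≈ 11.151

Break-even investment rate: n + δ = 0.01 + 0.063 = 0.073.
At the golden rule the marginal product of capital equals n+δ: 0.35·k^(0.35−1) = 0.073. Solving, k_gold = (0.35/0.073)^(1/0.65) ≈ 11.1507.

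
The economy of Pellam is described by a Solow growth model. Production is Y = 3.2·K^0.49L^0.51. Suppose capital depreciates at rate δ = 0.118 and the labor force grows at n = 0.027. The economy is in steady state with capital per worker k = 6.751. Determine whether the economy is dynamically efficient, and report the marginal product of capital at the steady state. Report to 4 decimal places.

dynamically efficient; MPK ≈ 0.5921

The effective depreciation rate is n + δ = 0.027 + 0.118 = 0.145.
MPK = 0.49·3.2·k^(0.49−1) = 0.49·3.2·6.751^(-0.51) ≈ 0.5921.
MPK > 0.145, so the economy is dynamically efficient (under-saving).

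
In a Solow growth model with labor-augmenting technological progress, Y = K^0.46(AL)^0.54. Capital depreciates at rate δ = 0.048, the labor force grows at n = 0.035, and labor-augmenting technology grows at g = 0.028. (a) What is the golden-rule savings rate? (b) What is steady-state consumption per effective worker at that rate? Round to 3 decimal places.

The effective depreciation rate is n + g + δ = 0.035 + 0.028 + 0.048 = 0.111.
For Cobb-Douglas, s_gold equals capital's share: s_gold = 0.46.
Golden rule sets MPK = n+g+δ: 0.46·k^(0.46−1) = 0.111, so k_gold = (0.46/0.111)^(1/0.54) ≈ 13.9123.
y_gold = 13.9123^0.46 ≈ 3.3571; c_gold = (1−0.46)·y_gold ≈ 1.8128.

(a) s_gold = 0.460; (b) c_gold ≈ 1.813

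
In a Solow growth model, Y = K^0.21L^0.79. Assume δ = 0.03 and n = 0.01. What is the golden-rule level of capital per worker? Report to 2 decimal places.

k_gold ≈ 8.16

n + δ = 0.01 + 0.03 = 0.04.
Setting f'(k) = n+δ gives 0.21·k^(0.21−1) = 0.04, hence k_gold = (0.21/0.04)^(1/0.79) ≈ 8.1582.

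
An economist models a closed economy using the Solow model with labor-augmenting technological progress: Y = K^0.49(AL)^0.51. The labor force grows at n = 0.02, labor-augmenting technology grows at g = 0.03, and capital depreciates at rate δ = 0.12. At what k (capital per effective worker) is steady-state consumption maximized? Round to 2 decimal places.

Capital per effective worker breaks even when investment replaces (n + g + δ)·k; here n + g + δ = 0.17.
At the golden rule the marginal product of capital equals n+g+δ: 0.49·k^(0.49−1) = 0.17. Solving, k_gold = (0.49/0.17)^(1/0.51) ≈ 7.9701.

k_gold ≈ 7.97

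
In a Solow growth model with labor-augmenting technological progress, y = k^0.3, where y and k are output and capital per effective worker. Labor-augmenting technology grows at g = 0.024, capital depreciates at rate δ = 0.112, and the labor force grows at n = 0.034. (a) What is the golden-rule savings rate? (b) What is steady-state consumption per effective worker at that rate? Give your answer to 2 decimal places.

The effective depreciation rate is n + g + δ = 0.034 + 0.024 + 0.112 = 0.17.
For Cobb-Douglas, s_gold equals capital's share: s_gold = 0.3.
At the golden rule the marginal product of capital equals n+g+δ: 0.3·k^(0.3−1) = 0.17. Solving, k_gold = (0.3/0.17)^(1/0.7) ≈ 2.2511.
y_gold = 2.2511^0.3 ≈ 1.2756; c_gold = (1−0.3)·y_gold ≈ 0.8929.

(a) s_gold = 0.30; (b) c_gold ≈ 0.89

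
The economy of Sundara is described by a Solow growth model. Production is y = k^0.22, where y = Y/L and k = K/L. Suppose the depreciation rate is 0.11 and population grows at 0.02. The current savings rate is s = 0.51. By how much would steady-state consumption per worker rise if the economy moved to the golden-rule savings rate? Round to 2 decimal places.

The effective depreciation rate is n + δ = 0.02 + 0.11 = 0.13.
Current steady state (s = 0.51): k* = (0.51/0.13)^(1/0.78) ≈ 5.7685, y* = 5.7685^0.22 ≈ 1.4704, c* = (1−0.51)·1.4704 ≈ 0.7205.
Maximizing c = f(k) − (n+δ)·k gives f'(k) = n+δ, i.e. 0.22·k^(0.22−1) = 0.13, so k_gold = (0.22/0.13)^(1/0.78) ≈ 1.9630.
y_gold = 1.9630^0.22 ≈ 1.1600, c_gold = y_gold − 0.13·k_gold ≈ 0.9048.
Gain: Δc = 0.9048 − 0.7205 ≈ 0.1843.

Δc ≈ 0.18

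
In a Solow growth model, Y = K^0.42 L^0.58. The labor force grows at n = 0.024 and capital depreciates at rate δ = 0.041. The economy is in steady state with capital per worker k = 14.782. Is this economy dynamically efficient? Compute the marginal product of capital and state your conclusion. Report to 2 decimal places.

dynamically efficient; MPK ≈ 0.09

Capital per worker breaks even when investment replaces (n + δ)·k; here n + δ = 0.065.
MPK = 0.42·k^(0.42−1) = 0.42·14.782^(-0.58) ≈ 0.0881.
MPK > 0.065, so the economy is dynamically efficient (under-saving).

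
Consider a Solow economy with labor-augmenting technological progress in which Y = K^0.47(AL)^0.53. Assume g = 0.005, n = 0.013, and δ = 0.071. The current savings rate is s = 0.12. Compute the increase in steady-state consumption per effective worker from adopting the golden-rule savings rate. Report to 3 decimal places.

n + g + δ = 0.013 + 0.005 + 0.071 = 0.089.
Current steady state (s = 0.12): k* = (0.12/0.089)^(1/0.53) ≈ 1.7575, y* = 1.7575^0.47 ≈ 1.3035, c* = (1−0.12)·1.3035 ≈ 1.1470.
Golden rule sets MPK = n+g+δ: 0.47·k^(0.47−1) = 0.089, so k_gold = (0.47/0.089)^(1/0.53) ≈ 23.0993.
y_gold = 23.0993^0.47 ≈ 4.3741, c_gold = y_gold − 0.089·k_gold ≈ 2.3183.
Gain: Δc = 2.3183 − 1.1470 ≈ 1.1712.

Δc ≈ 1.171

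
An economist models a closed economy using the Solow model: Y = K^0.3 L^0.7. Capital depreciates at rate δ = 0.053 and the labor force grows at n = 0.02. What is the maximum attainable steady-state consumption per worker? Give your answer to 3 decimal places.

c_gold ≈ 1.283

Capital per worker breaks even when investment replaces (n + δ)·k; here n + δ = 0.073.
Setting f'(k) = n+δ gives 0.3·k^(0.3−1) = 0.073, hence k_gold = (0.3/0.073)^(1/0.7) ≈ 7.5310.
y_gold = 7.5310^0.3 ≈ 1.8326.
c_gold = y_gold − (n+δ)·k_gold = 1.8326 − 0.073·7.5310 ≈ 1.2828.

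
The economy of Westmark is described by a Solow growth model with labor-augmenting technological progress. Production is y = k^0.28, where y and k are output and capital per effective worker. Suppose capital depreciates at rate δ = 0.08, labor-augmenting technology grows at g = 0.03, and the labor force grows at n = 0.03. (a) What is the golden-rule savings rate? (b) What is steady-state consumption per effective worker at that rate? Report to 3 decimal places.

(a) s_gold = 0.280; (b) c_gold ≈ 0.943

Capital per effective worker breaks even when investment replaces (n + g + δ)·k; here n + g + δ = 0.14.
For Cobb-Douglas, s_gold equals capital's share: s_gold = 0.28.
Setting f'(k) = n+g+δ gives 0.28·k^(0.28−1) = 0.14, hence k_gold = (0.28/0.14)^(1/0.72) ≈ 2.6188.
y_gold = 2.6188^0.28 ≈ 1.3094; c_gold = (1−0.28)·y_gold ≈ 0.9428.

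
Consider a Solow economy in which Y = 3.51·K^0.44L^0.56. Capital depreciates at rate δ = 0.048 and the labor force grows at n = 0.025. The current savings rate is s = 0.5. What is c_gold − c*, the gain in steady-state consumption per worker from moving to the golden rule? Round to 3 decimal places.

Δc ≈ 0.277

Break-even investment rate: n + δ = 0.025 + 0.048 = 0.073.
Current steady state (s = 0.5): k* = (0.5·3.51/0.073)^(1/0.56) ≈ 292.4083, y* = 3.51·292.4083^0.44 ≈ 42.6916, c* = (1−0.5)·42.6916 ≈ 21.3458.
At the golden rule the marginal product of capital equals n+δ: 0.44·3.51·k^(0.44−1) = 0.073. Solving, k_gold = (0.44·3.51/0.073)^(1/0.56) ≈ 232.7296.
y_gold = 3.51·232.7296^0.44 ≈ 38.6120, c_gold = y_gold − 0.073·k_gold ≈ 21.6227.
Gain: Δc = 21.6227 − 21.3458 ≈ 0.2769.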